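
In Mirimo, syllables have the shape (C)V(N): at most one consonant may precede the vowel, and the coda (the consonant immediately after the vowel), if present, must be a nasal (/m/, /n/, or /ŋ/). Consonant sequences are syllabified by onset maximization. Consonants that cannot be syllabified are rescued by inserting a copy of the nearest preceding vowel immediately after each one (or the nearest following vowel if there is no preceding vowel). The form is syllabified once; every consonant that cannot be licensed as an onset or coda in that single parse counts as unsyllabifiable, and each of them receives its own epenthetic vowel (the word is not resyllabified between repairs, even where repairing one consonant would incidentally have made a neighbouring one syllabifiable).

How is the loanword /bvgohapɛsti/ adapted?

bovogohapɛsɛti

Syllabifying with onset maximization leaves /b/, /v/, /s/ stranded (only a nasal (/m/, /n/, or /ŋ/) is licensed in coda position; onsets are limited to one consonant).
Each unlicensed consonant becomes the onset of a new syllable: /b/ → /bo/, /v/ → /vo/, /s/ → /sɛ/.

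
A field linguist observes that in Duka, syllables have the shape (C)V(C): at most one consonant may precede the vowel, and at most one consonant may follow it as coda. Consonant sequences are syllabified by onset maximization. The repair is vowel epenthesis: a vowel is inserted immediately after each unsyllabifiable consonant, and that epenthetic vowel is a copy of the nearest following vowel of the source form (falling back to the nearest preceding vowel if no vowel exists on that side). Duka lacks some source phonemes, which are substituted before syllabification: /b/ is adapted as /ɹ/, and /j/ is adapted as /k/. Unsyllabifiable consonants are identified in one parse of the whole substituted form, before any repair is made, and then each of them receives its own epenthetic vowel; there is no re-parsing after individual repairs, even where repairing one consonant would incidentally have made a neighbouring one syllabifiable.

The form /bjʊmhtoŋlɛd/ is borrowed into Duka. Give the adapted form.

ɹʊkʊmhotoŋlɛd

Substitution: /b/ → /ɹ/, /j/ → /k/, giving /ɹkʊmhtoŋlɛd/.
Syllabifying with onset maximization leaves /ɹ/, /h/ stranded (at most one coda consonant is licensed; onsets are limited to one consonant).
Epenthesis after each stranded consonant: /ɹ/ → /ɹʊ/, /h/ → /ho/.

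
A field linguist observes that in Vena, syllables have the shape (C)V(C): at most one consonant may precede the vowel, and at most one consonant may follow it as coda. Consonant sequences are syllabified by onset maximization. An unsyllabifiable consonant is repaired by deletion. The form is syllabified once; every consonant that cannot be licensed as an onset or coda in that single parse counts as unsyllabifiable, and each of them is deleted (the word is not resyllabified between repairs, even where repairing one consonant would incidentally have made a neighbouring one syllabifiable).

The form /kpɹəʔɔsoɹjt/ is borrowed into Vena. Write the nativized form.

ɹəʔɔsoɹ

The consonants /k/, /p/, /j/, /t/ cannot be parsed into a legal (C)V(C) syllable (at most one coda consonant is licensed; onsets are limited to one consonant).
Each unlicensed consonant is deleted: /k/, /p/, /j/, /t/.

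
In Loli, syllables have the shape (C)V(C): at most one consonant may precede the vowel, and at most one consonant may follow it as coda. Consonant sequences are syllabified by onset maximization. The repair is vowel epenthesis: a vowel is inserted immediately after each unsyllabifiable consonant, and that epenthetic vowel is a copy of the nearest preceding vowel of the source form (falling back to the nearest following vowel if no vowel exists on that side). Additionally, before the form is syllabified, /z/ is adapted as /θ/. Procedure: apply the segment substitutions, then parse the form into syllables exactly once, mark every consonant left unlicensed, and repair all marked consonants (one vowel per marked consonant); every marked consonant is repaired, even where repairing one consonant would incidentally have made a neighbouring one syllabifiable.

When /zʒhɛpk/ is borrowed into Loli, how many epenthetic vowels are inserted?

After substitution the input is /θʒhɛpk/.
The unsyllabifiable consonants are /θ/, /ʒ/, /k/; each receives one epenthetic vowel.

3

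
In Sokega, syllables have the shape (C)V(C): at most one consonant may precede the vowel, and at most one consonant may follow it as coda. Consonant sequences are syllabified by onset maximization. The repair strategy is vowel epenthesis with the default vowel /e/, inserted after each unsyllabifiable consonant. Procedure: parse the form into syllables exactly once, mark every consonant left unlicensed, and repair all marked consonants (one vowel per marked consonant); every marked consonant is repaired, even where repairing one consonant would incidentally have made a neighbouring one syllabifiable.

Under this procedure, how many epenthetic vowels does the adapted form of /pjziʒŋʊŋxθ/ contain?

The unsyllabifiable consonants are /p/, /j/, /x/, /θ/; each receives one epenthetic vowel.

4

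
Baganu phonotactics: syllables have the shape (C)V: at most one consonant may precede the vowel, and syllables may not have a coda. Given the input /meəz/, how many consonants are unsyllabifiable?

The consonants /z/ cannot be parsed into a legal (C)V syllable (no codas are permitted; onsets are limited to one consonant).

1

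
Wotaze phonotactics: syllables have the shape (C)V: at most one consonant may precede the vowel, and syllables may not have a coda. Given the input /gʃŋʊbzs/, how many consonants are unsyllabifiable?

5

The consonants /g/, /ʃ/, /b/, /z/, /s/ cannot be parsed into a legal (C)V syllable (no codas are permitted; onsets are limited to one consonant).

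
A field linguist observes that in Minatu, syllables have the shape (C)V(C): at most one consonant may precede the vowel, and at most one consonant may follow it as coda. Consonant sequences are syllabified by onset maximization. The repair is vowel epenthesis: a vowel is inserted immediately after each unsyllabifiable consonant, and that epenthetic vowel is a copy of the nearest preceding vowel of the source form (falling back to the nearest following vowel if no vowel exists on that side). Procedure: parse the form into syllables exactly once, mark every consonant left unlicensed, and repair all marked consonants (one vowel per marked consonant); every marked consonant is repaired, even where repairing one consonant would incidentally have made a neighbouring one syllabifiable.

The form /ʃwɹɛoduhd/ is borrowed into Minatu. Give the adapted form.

Under (C)V(C), the unsyllabifiable consonants are /ʃ/, /w/, /d/ (at most one coda consonant is licensed; onsets are limited to one consonant).
Inserting the epenthetic vowel yields /ʃ/ → /ʃɛ/, /w/ → /wɛ/, /d/ → /du/.

ʃɛwɛɹɛoduhdu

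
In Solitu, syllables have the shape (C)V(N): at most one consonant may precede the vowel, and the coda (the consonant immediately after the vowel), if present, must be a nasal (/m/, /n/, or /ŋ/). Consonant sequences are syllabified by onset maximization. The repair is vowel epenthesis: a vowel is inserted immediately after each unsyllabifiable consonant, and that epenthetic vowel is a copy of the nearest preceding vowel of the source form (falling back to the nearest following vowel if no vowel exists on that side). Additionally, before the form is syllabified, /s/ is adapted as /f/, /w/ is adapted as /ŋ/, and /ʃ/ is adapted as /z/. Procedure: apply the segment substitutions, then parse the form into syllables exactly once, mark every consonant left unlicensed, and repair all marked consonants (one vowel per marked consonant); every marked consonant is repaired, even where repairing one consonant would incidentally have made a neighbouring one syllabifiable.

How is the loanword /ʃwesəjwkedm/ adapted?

zeŋefəjəŋəkedeme

Substitution: /ʃ/ → /z/, /w/ → /ŋ/, /s/ → /f/, giving /zŋefəjŋkedm/.
Syllabifying with onset maximization leaves /z/, /j/, /ŋ/, /d/, /m/ stranded (only a nasal (/m/, /n/, or /ŋ/) is licensed in coda position; onsets are limited to one consonant).
Epenthesis after each stranded consonant: /z/ → /ze/, /j/ → /jə/, /ŋ/ → /ŋə/, /d/ → /de/, /m/ → /me/.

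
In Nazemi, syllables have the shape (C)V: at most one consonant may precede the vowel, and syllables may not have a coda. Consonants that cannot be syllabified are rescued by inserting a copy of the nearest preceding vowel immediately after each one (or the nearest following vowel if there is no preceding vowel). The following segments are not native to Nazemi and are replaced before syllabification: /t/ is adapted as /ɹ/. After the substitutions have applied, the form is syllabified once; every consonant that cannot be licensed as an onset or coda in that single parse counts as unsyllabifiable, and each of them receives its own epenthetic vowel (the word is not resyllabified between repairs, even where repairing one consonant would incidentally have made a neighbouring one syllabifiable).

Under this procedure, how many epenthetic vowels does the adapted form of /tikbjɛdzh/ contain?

After substitution the input is /ɹikbjɛdzh/.
The unsyllabifiable consonants are /k/, /b/, /d/, /z/, /h/; each receives one epenthetic vowel.

5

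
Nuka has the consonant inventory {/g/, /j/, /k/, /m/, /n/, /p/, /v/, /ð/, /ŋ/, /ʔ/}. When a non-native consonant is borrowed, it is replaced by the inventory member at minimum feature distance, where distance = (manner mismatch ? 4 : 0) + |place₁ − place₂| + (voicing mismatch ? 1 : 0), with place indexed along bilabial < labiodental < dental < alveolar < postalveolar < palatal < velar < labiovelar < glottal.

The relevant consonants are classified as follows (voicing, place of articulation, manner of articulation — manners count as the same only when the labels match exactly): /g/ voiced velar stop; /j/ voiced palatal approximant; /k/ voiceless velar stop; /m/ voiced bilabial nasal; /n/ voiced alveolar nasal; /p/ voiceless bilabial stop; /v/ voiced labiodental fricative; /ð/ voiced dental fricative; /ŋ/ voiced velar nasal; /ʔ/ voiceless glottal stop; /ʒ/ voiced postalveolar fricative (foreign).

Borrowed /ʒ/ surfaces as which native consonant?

ð

/ð/ is closest: same manner (fricative), place distance 2 (postalveolar→dental), same voicing; total 2. Next closest is /v/ at distance 3.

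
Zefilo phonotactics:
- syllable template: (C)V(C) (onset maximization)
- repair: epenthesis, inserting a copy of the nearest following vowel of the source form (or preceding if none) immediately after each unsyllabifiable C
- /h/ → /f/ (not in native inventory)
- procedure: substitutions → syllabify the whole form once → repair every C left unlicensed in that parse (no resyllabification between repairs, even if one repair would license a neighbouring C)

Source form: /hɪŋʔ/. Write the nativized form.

fɪŋʔɪ

Substitution: /h/ → /f/, giving /fɪŋʔ/.
Syllabifying with onset maximization leaves /ʔ/ stranded (at most one coda consonant is licensed; onsets are limited to one consonant).
Each unlicensed consonant becomes the onset of a new syllable: /ʔ/ → /ʔɪ/.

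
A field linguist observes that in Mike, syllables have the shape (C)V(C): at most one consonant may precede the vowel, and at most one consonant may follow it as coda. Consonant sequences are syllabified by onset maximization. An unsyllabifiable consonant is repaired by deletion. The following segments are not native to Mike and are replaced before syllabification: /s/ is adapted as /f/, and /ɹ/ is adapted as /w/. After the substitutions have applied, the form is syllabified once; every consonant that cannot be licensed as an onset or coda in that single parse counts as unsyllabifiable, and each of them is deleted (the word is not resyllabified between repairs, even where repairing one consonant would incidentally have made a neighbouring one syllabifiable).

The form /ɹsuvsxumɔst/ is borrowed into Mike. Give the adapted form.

fuvxumɔf

Substitution: /ɹ/ → /w/, /s/ → /f/, giving /wfuvfxumɔft/.
Syllabifying with onset maximization leaves /w/, /f/, /t/ stranded (at most one coda consonant is licensed; onsets are limited to one consonant).
Deletion applies to /w/, /f/, /t/.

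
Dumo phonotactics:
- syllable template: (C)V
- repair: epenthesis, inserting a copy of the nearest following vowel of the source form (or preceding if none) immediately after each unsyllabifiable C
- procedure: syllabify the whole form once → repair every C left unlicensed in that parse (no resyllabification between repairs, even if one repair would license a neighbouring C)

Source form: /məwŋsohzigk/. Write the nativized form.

məwoŋosohizigiki

Syllabifying with onset maximization leaves /w/, /ŋ/, /h/, /g/, /k/ stranded (no codas are permitted; onsets are limited to one consonant).
Each unlicensed consonant becomes the onset of a new syllable: /w/ → /wo/, /ŋ/ → /ŋo/, /h/ → /hi/, /g/ → /gi/, /k/ → /ki/.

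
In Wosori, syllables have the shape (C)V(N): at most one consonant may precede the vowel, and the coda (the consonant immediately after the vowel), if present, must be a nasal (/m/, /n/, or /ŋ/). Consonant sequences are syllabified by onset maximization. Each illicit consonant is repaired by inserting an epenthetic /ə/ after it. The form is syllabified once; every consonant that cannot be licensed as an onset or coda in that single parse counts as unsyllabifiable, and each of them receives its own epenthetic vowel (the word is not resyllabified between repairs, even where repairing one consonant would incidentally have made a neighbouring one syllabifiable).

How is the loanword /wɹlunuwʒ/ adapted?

wəɹəlunuwəʒə

Syllabifying with onset maximization leaves /w/, /ɹ/, /w/, /ʒ/ stranded (only a nasal (/m/, /n/, or /ŋ/) is licensed in coda position; onsets are limited to one consonant).
Inserting the epenthetic vowel yields /w/ → /wə/, /ɹ/ → /ɹə/, /w/ → /wə/, /ʒ/ → /ʒə/.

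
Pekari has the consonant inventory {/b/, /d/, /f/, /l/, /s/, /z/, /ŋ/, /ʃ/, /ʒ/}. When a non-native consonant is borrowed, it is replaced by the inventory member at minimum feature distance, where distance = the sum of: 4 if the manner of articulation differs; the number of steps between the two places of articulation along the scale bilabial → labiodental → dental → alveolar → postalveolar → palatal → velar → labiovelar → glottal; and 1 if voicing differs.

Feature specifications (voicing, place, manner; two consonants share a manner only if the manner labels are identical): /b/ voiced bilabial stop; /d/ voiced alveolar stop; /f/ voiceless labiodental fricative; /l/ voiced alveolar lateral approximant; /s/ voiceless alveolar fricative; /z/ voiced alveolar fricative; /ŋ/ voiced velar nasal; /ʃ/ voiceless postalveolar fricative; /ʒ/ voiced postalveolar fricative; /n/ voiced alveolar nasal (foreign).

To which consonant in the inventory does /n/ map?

ŋ

/ŋ/ is closest: same manner (nasal), place distance 3 (alveolar→velar), same voicing; total 3. Next closest is /d/ at distance 4.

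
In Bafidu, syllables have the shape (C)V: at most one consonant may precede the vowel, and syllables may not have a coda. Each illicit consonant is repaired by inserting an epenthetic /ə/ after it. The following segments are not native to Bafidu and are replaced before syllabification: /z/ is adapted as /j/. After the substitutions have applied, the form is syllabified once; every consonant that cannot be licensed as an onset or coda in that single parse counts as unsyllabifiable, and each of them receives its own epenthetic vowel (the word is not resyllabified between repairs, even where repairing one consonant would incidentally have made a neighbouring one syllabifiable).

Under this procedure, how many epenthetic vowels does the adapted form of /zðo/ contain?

1

After substitution the input is /jðo/.
The unsyllabifiable consonants are /j/; each receives one epenthetic vowel.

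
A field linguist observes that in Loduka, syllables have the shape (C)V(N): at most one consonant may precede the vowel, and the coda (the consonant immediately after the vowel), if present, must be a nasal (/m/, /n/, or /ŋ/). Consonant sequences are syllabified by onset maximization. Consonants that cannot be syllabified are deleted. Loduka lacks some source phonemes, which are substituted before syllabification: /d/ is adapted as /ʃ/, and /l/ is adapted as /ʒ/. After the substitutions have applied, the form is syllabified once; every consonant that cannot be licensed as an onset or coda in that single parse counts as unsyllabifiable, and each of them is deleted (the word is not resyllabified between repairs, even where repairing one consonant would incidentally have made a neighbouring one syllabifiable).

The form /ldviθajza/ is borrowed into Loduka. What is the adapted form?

Substitution: /l/ → /ʒ/, /d/ → /ʃ/, giving /ʒʃviθajza/.
The consonants /ʒ/, /ʃ/, /j/ cannot be parsed into a legal (C)V(N) syllable (only a nasal (/m/, /n/, or /ŋ/) is licensed in coda position; onsets are limited to one consonant).
Deleting the stranded consonants removes /ʒ/, /ʃ/, /j/.

viθaza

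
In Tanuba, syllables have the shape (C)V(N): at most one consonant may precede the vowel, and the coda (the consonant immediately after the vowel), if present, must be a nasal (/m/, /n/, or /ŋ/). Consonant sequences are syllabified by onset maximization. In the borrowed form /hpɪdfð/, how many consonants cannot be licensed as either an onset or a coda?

Syllabifying with onset maximization leaves /h/, /d/, /f/, /ð/ stranded (only a nasal (/m/, /n/, or /ŋ/) is licensed in coda position; onsets are limited to one consonant).

4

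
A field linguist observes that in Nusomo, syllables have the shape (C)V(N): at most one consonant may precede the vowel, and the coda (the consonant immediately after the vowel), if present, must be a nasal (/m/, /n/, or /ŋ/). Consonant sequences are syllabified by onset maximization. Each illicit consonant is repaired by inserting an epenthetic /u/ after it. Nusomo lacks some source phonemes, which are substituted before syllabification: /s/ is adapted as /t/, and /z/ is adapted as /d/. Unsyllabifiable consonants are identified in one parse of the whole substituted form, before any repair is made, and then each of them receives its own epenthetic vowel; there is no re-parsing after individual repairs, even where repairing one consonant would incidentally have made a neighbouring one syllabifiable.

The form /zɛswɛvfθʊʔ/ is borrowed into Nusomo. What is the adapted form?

Substitution: /z/ → /d/, /s/ → /t/, giving /dɛtwɛvfθʊʔ/.
Syllabifying with onset maximization leaves /t/, /v/, /f/, /ʔ/ stranded (only a nasal (/m/, /n/, or /ŋ/) is licensed in coda position; onsets are limited to one consonant).
Each unlicensed consonant becomes the onset of a new syllable: /t/ → /tu/, /v/ → /vu/, /f/ → /fu/, /ʔ/ → /ʔu/.

dɛtuwɛvufuθʊʔu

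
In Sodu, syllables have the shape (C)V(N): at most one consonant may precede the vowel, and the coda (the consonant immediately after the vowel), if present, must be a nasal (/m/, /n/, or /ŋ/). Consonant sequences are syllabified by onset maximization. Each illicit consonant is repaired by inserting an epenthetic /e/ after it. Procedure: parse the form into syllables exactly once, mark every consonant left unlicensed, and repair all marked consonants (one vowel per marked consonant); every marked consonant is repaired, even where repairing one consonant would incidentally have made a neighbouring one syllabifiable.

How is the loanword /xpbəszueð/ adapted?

Under (C)V(N), the unsyllabifiable consonants are /x/, /p/, /s/, /ð/ (only a nasal (/m/, /n/, or /ŋ/) is licensed in coda position; onsets are limited to one consonant).
Each unlicensed consonant becomes the onset of a new syllable: /x/ → /xe/, /p/ → /pe/, /s/ → /se/, /ð/ → /ðe/.

xepebəsezueðe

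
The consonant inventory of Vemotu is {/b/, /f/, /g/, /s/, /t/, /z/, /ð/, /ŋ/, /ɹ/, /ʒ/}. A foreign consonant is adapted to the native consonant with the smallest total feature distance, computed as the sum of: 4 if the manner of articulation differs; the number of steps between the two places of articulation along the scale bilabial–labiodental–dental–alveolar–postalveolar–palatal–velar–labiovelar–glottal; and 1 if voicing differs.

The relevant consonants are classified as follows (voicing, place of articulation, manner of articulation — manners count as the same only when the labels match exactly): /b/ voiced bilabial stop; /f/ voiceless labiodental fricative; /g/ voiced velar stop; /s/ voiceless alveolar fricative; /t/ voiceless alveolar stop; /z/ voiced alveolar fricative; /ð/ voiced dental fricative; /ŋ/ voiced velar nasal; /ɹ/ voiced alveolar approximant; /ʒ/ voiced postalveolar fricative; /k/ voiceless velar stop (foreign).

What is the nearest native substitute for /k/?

g

/g/ is closest: same manner (stop), place distance 0 (velar→velar), voicing differs (+1); total 1. Next closest is /t/ at distance 3.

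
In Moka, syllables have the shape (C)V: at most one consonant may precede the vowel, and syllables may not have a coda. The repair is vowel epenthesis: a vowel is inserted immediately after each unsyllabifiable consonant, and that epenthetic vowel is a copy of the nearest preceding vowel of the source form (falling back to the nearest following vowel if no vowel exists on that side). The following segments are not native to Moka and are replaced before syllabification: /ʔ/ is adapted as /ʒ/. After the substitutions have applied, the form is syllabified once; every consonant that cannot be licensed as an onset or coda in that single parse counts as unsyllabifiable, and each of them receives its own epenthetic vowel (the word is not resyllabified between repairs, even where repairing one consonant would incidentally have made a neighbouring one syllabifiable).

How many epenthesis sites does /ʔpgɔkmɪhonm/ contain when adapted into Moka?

After substitution the input is /ʒpgɔkmɪhonm/.
The unsyllabifiable consonants are /ʒ/, /p/, /k/, /n/, /m/; each receives one epenthetic vowel.

5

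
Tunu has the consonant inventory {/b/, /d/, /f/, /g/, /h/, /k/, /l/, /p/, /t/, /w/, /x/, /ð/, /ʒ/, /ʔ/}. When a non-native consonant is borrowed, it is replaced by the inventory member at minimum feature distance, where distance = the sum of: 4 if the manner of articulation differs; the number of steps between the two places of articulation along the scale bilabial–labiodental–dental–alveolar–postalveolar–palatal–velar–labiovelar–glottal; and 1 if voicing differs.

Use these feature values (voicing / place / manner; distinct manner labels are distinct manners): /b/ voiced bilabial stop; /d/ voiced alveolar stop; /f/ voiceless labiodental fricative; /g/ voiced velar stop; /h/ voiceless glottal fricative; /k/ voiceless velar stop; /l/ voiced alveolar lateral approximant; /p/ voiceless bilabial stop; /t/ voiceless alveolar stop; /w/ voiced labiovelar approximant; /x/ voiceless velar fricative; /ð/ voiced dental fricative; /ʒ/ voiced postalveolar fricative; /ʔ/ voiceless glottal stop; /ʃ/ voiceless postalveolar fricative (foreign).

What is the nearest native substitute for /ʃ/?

ʒ

/ʒ/ is closest: same manner (fricative), place distance 0 (postalveolar→postalveolar), voicing differs (+1); total 1. Next closest is /x/ at distance 2.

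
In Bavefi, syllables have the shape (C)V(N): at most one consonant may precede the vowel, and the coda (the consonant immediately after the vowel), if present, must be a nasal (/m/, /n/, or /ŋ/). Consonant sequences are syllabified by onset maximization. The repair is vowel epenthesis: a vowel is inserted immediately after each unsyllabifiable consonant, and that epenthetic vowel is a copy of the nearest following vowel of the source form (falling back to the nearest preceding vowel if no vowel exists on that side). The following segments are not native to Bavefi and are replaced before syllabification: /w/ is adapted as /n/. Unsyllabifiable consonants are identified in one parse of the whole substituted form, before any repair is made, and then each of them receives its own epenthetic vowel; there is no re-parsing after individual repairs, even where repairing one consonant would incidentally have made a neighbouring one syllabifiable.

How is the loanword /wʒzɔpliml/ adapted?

Substitution: /w/ → /n/, giving /nʒzɔpliml/.
The consonants /n/, /ʒ/, /p/, /l/ cannot be parsed into a legal (C)V(N) syllable (only a nasal (/m/, /n/, or /ŋ/) is licensed in coda position; onsets are limited to one consonant).
Each unlicensed consonant becomes the onset of a new syllable: /n/ → /nɔ/, /ʒ/ → /ʒɔ/, /p/ → /pi/, /l/ → /li/.

nɔʒɔzɔpilimli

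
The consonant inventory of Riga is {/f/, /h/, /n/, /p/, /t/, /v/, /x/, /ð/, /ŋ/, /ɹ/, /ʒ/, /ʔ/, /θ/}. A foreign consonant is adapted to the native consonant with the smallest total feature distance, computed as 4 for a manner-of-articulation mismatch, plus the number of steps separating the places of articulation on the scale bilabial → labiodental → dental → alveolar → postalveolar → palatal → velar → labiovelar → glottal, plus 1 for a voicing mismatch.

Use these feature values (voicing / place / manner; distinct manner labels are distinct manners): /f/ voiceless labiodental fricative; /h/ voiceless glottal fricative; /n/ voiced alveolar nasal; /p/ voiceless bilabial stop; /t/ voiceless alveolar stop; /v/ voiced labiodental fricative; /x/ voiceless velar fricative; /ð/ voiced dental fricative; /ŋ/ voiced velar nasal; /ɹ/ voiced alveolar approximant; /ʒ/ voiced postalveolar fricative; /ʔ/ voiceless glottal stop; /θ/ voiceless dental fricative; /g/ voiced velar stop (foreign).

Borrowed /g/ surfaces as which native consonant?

/ʔ/ is closest: same manner (stop), place distance 2 (velar→glottal), voicing differs (+1); total 3. Next closest is /t/ at distance 4.

ʔ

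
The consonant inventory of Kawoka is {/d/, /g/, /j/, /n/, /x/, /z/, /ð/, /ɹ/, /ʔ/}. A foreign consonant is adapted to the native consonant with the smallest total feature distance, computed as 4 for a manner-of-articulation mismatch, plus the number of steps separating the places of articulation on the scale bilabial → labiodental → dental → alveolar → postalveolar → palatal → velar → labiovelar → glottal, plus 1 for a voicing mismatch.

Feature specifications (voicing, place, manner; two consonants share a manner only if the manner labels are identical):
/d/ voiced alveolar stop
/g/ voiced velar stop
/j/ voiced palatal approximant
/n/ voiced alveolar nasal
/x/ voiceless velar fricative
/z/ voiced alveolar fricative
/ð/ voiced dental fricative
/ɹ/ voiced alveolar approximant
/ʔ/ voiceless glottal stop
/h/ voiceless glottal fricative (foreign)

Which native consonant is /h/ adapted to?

x

/x/ is closest: same manner (fricative), place distance 2 (glottal→velar), same voicing; total 2. Next closest is /ʔ/ at distance 4.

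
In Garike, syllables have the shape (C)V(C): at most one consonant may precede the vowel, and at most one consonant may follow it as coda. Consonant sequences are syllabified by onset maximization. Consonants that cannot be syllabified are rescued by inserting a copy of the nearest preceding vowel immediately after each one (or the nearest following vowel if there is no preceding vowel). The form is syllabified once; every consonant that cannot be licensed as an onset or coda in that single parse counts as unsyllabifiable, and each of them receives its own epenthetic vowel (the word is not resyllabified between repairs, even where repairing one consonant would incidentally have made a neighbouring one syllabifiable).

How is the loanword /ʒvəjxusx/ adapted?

The consonants /ʒ/, /x/ cannot be parsed into a legal (C)V(C) syllable (at most one coda consonant is licensed; onsets are limited to one consonant).
Inserting the epenthetic vowel yields /ʒ/ → /ʒə/, /x/ → /xu/.

ʒəvəjxusxu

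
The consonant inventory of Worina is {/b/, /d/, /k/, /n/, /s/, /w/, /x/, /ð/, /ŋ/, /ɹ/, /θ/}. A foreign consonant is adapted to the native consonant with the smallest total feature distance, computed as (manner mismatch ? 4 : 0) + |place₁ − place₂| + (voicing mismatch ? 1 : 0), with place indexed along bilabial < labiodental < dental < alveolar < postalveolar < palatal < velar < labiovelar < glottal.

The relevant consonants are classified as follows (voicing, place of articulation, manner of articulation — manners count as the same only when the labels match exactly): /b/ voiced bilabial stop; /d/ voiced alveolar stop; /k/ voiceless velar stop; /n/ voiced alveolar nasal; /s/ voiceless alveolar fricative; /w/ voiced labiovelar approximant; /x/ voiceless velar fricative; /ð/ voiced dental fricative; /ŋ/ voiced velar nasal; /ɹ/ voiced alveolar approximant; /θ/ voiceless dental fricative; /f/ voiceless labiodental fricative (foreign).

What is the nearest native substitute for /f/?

/θ/ is closest: same manner (fricative), place distance 1 (labiodental→dental), same voicing; total 1. Next closest is /s/ at distance 2.

θ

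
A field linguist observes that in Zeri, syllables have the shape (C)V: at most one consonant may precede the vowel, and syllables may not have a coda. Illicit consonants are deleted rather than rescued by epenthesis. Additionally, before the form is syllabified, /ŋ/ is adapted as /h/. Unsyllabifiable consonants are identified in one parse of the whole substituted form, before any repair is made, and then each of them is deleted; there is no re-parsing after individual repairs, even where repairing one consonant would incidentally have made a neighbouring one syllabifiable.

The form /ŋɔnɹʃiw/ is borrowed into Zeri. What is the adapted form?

hɔʃi

Substitution: /ŋ/ → /h/, giving /hɔnɹʃiw/.
The consonants /n/, /ɹ/, /w/ cannot be parsed into a legal (C)V syllable (no codas are permitted; onsets are limited to one consonant).
Each unlicensed consonant is deleted: /n/, /ɹ/, /w/.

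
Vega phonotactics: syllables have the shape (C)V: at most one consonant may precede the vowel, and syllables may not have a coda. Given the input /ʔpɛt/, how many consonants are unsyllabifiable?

The consonants /ʔ/, /t/ cannot be parsed into a legal (C)V syllable (no codas are permitted; onsets are limited to one consonant).

2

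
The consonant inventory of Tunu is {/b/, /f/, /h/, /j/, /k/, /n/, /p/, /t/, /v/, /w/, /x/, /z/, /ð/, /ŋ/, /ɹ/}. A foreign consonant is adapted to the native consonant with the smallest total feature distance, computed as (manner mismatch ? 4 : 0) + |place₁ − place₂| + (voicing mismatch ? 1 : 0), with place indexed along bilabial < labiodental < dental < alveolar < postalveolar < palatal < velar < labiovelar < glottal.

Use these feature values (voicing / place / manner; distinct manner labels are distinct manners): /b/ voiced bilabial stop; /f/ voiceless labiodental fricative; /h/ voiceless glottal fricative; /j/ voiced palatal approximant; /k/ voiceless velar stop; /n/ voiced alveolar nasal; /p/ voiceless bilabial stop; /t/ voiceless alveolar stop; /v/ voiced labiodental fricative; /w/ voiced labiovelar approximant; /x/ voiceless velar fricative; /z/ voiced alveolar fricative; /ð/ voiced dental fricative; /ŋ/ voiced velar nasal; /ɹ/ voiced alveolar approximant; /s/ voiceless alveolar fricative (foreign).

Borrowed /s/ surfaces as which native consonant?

/z/ is closest: same manner (fricative), place distance 0 (alveolar→alveolar), voicing differs (+1); total 1. Next closest is /f/ at distance 2.

z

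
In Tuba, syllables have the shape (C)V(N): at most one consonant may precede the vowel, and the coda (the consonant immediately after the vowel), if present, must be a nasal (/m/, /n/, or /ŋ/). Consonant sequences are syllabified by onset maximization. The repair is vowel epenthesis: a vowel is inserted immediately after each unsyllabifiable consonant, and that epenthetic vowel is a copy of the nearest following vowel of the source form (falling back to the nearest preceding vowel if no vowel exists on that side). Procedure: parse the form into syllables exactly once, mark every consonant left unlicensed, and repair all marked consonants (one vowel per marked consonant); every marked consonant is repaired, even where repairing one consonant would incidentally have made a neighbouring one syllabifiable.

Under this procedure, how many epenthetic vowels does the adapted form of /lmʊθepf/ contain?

The unsyllabifiable consonants are /l/, /p/, /f/; each receives one epenthetic vowel.

3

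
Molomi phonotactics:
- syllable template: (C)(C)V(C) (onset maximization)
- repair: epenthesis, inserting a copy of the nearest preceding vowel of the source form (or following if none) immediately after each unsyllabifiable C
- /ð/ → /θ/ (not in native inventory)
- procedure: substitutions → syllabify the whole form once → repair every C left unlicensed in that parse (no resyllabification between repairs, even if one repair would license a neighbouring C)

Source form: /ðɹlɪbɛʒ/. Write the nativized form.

Substitution: /ð/ → /θ/, giving /θɹlɪbɛʒ/.
The consonants /θ/ cannot be parsed into a legal (C)(C)V(C) syllable (at most one coda consonant is licensed; onsets may contain at most 2 consonants).
Inserting the epenthetic vowel yields /θ/ → /θɪ/.

θɪɹlɪbɛʒ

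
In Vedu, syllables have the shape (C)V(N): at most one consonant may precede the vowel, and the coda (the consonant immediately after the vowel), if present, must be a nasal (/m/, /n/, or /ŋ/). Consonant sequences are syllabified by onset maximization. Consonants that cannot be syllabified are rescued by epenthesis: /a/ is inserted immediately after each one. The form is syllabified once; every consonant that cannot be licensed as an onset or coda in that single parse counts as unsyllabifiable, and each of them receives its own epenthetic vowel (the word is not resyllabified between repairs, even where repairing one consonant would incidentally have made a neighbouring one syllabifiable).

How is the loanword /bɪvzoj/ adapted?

bɪvazoja

The consonants /v/, /j/ cannot be parsed into a legal (C)V(N) syllable (only a nasal (/m/, /n/, or /ŋ/) is licensed in coda position; onsets are limited to one consonant).
Each unlicensed consonant becomes the onset of a new syllable: /v/ → /va/, /j/ → /ja/.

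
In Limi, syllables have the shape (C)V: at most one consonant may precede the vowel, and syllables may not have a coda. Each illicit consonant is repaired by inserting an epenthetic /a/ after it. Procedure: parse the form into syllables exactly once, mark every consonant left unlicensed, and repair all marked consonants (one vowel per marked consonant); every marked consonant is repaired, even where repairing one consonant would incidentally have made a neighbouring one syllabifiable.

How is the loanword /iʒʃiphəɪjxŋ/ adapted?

Syllabifying with onset maximization leaves /ʒ/, /p/, /j/, /x/, /ŋ/ stranded (no codas are permitted; onsets are limited to one consonant).
Each unlicensed consonant becomes the onset of a new syllable: /ʒ/ → /ʒa/, /p/ → /pa/, /j/ → /ja/, /x/ → /xa/, /ŋ/ → /ŋa/.

iʒaʃipahəɪjaxaŋa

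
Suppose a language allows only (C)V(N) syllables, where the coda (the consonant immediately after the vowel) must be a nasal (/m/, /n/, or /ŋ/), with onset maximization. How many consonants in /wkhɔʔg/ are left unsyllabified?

4

Under (C)V(N), the unsyllabifiable consonants are /w/, /k/, /ʔ/, /g/ (only a nasal (/m/, /n/, or /ŋ/) is licensed in coda position; onsets are limited to one consonant).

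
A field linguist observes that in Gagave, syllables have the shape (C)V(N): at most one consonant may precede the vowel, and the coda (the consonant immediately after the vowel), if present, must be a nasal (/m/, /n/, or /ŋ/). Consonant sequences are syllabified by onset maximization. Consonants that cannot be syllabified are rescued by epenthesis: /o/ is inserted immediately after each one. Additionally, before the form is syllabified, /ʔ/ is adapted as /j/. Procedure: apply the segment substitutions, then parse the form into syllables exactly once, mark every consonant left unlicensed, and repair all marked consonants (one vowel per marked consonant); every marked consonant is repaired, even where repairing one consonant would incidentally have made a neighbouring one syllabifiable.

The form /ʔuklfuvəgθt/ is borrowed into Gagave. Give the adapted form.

jukolofuvəgoθoto

Substitution: /ʔ/ → /j/, giving /juklfuvəgθt/.
Under (C)V(N), the unsyllabifiable consonants are /k/, /l/, /g/, /θ/, /t/ (only a nasal (/m/, /n/, or /ŋ/) is licensed in coda position; onsets are limited to one consonant).
Inserting the epenthetic vowel yields /k/ → /ko/, /l/ → /lo/, /g/ → /go/, /θ/ → /θo/, /t/ → /to/.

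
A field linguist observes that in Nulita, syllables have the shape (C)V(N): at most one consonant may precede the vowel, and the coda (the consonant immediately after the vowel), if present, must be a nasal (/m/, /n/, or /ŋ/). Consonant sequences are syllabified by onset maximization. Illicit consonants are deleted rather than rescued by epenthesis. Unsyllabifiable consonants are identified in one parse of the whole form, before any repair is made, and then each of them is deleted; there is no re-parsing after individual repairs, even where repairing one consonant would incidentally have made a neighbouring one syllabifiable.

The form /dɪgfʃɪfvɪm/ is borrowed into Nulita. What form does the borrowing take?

The consonants /g/, /f/, /f/ cannot be parsed into a legal (C)V(N) syllable (only a nasal (/m/, /n/, or /ŋ/) is licensed in coda position; onsets are limited to one consonant).
Deletion applies to /g/, /f/, /f/.

dɪʃɪvɪm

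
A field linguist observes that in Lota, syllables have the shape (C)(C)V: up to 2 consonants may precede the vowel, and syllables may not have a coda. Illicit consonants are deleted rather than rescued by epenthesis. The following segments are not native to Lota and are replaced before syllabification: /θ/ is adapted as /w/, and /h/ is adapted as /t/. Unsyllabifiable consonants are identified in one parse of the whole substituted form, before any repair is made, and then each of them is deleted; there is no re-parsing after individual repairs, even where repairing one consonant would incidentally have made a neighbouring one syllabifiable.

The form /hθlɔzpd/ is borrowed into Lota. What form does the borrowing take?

wlɔ

Substitution: /h/ → /t/, /θ/ → /w/, giving /twlɔzpd/.
The consonants /t/, /z/, /p/, /d/ cannot be parsed into a legal (C)(C)V syllable (no codas are permitted; onsets may contain at most 2 consonants).
Deleting the stranded consonants removes /t/, /z/, /p/, /d/.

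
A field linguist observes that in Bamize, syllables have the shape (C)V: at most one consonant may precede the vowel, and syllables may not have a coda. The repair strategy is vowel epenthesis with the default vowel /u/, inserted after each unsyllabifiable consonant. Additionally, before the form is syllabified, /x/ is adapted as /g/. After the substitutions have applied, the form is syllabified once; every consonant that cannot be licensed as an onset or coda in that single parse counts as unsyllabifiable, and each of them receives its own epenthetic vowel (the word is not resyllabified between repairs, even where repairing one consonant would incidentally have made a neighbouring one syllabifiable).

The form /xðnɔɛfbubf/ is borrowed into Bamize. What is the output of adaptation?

Substitution: /x/ → /g/, giving /gðnɔɛfbubf/.
Under (C)V, the unsyllabifiable consonants are /g/, /ð/, /f/, /b/, /f/ (no codas are permitted; onsets are limited to one consonant).
Epenthesis after each stranded consonant: /g/ → /gu/, /ð/ → /ðu/, /f/ → /fu/, /b/ → /bu/, /f/ → /fu/.

guðunɔɛfububufu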